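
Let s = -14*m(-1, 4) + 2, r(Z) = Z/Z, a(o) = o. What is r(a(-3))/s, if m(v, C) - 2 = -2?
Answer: 1/2 ≈ 0.50000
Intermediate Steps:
m(v, C) = 0 (m(v, C) = 2 - 2 = 0)
r(Z) = 1
s = 2 (s = -14*0 + 2 = 0 + 2 = 2)
r(a(-3))/s = 1/2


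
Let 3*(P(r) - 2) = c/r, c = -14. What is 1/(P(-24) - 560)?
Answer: -36/20081 ≈ -0.0017927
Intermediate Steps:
P(r) = 2 - 14/(3*r) (P(r) = 2 + (-14/r)/3 = 2 - 14/(3*r))
1/(P(-24) - 560) = 1/((2 - 14/3/(-24)) - 560) = 1/((2 - 14/3*(-1/24)) - 560) = 1/((2 + 7/36) - 560) = 1/(79/36 - 560) = 1/(-20081/36) = -36/20081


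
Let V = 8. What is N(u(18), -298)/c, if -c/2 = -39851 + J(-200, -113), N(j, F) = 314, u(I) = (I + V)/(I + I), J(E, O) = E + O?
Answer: 157/40164 ≈ 0.0039090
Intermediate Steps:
u(I) = (8 + I)/(2*I) (u(I) = (I + 8)/(I + I) = (8 + I)/((2*I)) = (8 + I)*(1/(2*I)) = (8 + I)/(2*I))
c = 80328 (c = -2*(-39851 + (-200 - 113)) = -2*(-39851 - 313) = -2*(-40164) = 80328)
N(u(18), -298)/c = 314/80328 = 314*(1/80328) = 157/40164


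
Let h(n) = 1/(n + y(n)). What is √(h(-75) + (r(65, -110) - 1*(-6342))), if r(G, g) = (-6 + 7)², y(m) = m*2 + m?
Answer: √5708697/30 ≈ 79.643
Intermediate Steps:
y(m) = 3*m (y(m) = 2*m + m = 3*m)
r(G, g) = 1 (r(G, g) = 1² = 1)
h(n) = 1/(4*n) (h(n) = 1/(n + 3*n) = 1/(4*n))
√(h(-75) + (r(65, -110) - 1*(-6342))) = √((¼)/(-75) + (1 - 1*(-6342))) = √((¼)*(-1/75) + (1 + 6342)) = √(-1/300 + 6343) = √(1902899/300) = √5708697/30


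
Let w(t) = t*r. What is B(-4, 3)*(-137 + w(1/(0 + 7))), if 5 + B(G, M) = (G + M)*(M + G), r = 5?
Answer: 3816/7 ≈ 545.14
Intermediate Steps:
B(G, M) = -5 + (G + M)² (B(G, M) = -5 + (G + M)*(M + G) = -5 + (G + M)*(G + M) = -5 + (G + M)²)
w(t) = 5*t (w(t) = t*5 = 5*t)
B(-4, 3)*(-137 + w(1/(0 + 7))) = (-5 + (-4 + 3)²)*(-137 + 5/(0 + 7)) = (-5 + (-1)²)*(-137 + 5/7) = (-5 + 1)*(-137 + 5*(⅐)) = -4*(-137 + 5/7) = -4*(-954/7) = 3816/7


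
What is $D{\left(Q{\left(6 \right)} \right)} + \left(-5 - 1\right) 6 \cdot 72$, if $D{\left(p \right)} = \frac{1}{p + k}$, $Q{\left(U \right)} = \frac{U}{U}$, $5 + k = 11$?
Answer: $- \frac{18143}{7} \approx -2591.9$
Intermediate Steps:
$k = 6$ ($k = -5 + 11 = 6$)
$Q{\left(U \right)} = 1$
$D{\left(p \right)} = \frac{1}{6 + p}$ ($D{\left(p \right)} = \frac{1}{p + 6} = \frac{1}{6 + p}$)
$D{\left(Q{\left(6 \right)} \right)} + \left(-5 - 1\right) 6 \cdot 72 = \frac{1}{6 + 1} + \left(-5 - 1\right) 6 \cdot 72 = \frac{1}{7} + \left(-6\right) 6 \cdot 72 = \frac{1}{7} - 2592 = - \frac{18143}{7}$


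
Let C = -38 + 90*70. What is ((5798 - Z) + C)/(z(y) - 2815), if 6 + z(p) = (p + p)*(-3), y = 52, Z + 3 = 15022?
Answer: 2959/3133 ≈ 0.94446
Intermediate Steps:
Z = 15019 (Z = -3 + 15022 = 15019)
C = 6262 (C = -38 + 6300 = 6262)
z(p) = -6 - 6*p (z(p) = -6 + (p + p)*(-3) = -6 + (2*p)*(-3) = -6 - 6*p)
((5798 - Z) + C)/(z(y) - 2815) = ((5798 - 1*15019) + 6262)/((-6 - 6*52) - 2815) = ((5798 - 15019) + 6262)/((-6 - 312) - 2815) = (-9221 + 6262)/(-318 - 2815) = -2959/(-3133) = -2959*(-1/3133) = 2959/3133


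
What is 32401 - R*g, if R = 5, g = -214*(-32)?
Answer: -1839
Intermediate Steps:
g = 6848
32401 - R*g = 32401 - 5*6848 = 32401 - 1*34240 = 32401 - 34240 = -1839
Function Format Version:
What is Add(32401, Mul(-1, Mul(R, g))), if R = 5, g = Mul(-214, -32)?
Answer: -1839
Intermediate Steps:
g = 6848
Add(32401, Mul(-1, Mul(R, g))) = Add(32401, Mul(-1, Mul(5, 6848))) = Add(32401, Mul(-1, 34240)) = Add(32401, -34240) = -1839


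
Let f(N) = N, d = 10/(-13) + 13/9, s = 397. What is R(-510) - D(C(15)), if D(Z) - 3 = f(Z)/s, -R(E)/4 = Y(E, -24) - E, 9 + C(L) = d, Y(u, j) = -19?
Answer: -91364209/46449 ≈ -1967.0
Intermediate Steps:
d = 79/117 (d = 10*(-1/13) + 13*(1/9) = -10/13 + 13/9 = 79/117 ≈ 0.67521)
C(L) = -974/117 (C(L) = -9 + 79/117 = -974/117)
R(E) = 76 + 4*E (R(E) = -4*(-19 - E) = 76 + 4*E)
D(Z) = 3 + Z/397
R(-510) - D(C(15)) = (76 + 4*(-510)) - (3 + (1/397)*(-974/117)) = (76 - 2040) - (3 - 974/46449) = -1964 - 1*138373/46449 = -1964 - 138373/46449 = -91364209/46449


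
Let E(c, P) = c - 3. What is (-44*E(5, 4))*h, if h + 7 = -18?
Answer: 2200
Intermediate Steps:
h = -25 (h = -7 - 18 = -25)
E(c, P) = -3 + c
(-44*E(5, 4))*h = -44*(-3 + 5)*(-25) = -44*2*(-25) = -88*(-25) = 2200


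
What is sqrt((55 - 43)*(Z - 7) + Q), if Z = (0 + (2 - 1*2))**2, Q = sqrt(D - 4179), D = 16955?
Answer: sqrt(-84 + 2*sqrt(3194)) ≈ 5.3880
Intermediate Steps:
Q = 2*sqrt(3194) (Q = sqrt(16955 - 4179) = sqrt(12776) = 2*sqrt(3194) ≈ 113.03)
Z = 0 (Z = (0 + (2 - 2))**2 = (0 + 0)**2 = 0**2 = 0)
sqrt((55 - 43)*(Z - 7) + Q) = sqrt((55 - 43)*(0 - 7) + 2*sqrt(3194)) = sqrt(12*(-7) + 2*sqrt(3194)) = sqrt(-84 + 2*sqrt(3194))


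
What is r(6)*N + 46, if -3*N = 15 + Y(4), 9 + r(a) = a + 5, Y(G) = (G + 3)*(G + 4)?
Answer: -4/3 ≈ -1.3333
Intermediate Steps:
Y(G) = (3 + G)*(4 + G)
r(a) = -4 + a (r(a) = -9 + (a + 5) = -9 + (5 + a) = -4 + a)
N = -71/3 (N = -(15 + (12 + 4**2 + 7*4))/3 = -(15 + (12 + 16 + 28))/3 = -(15 + 56)/3 = -1/3*71 = -71/3 ≈ -23.667)
r(6)*N + 46 = (-4 + 6)*(-71/3) + 46 = 2*(-71/3) + 46 = -142/3 + 46 = -4/3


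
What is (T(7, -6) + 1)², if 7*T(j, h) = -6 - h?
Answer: 1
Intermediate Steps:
T(j, h) = -6/7 - h/7 (T(j, h) = (-6 - h)/7 = -6/7 - h/7)
(T(7, -6) + 1)² = ((-6/7 - ⅐*(-6)) + 1)² = ((-6/7 + 6/7) + 1)² = (0 + 1)² = 1² = 1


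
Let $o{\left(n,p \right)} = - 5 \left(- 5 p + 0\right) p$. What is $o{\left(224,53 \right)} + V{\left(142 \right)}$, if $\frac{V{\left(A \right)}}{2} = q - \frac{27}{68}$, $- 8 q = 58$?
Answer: $\frac{1193565}{17} \approx 70210.0$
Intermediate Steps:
$q = - \frac{29}{4}$ ($q = \left(- \frac{1}{8}\right) 58 = - \frac{29}{4} \approx -7.25$)
$V{\left(A \right)} = - \frac{260}{17}$ ($V{\left(A \right)} = 2 \left(- \frac{29}{4} - \frac{27}{68}\right) = 2 \left(- \frac{130}{17}\right) = - \frac{260}{17}$)
$o{\left(n,p \right)} = 25 p^{2}$ ($o{\left(n,p \right)} = - 5 \left(- 5 p\right) p = 25 p p = 25 p^{2}$)
$o{\left(224,53 \right)} + V{\left(142 \right)} = 25 \cdot 53^{2} - \frac{260}{17} = 25 \cdot 2809 - \frac{260}{17} = 70225 - \frac{260}{17} = \frac{1193565}{17}$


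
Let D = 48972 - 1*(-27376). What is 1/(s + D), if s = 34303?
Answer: 1/110651 ≈ 9.0374e-6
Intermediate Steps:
D = 76348 (D = 48972 + 27376 = 76348)
1/(s + D) = 1/(34303 + 76348) = 1/110651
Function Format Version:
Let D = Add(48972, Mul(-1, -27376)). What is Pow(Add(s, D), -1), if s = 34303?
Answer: Rational(1, 110651) ≈ 9.0374e-6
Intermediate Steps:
D = 76348 (D = Add(48972, 27376) = 76348)
Pow(Add(s, D), -1) = Pow(Add(34303, 76348), -1) = Pow(110651, -1) = Rational(1, 110651)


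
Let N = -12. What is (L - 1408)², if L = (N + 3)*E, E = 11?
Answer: 2271049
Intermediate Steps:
L = -99 (L = (-12 + 3)*11 = -9*11 = -99)
(L - 1408)² = (-99 - 1408)² = (-1507)² = 2271049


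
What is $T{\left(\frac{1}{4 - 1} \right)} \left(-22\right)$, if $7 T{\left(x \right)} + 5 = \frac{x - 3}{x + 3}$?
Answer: $\frac{638}{35} \approx 18.229$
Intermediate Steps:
$T{\left(x \right)} = - \frac{5}{7} + \frac{-3 + x}{7 \left(3 + x\right)}$ ($T{\left(x \right)} = - \frac{5}{7} + \frac{\left(x - 3\right) \frac{1}{x + 3}}{7} = - \frac{5}{7} + \frac{\left(-3 + x\right) \frac{1}{3 + x}}{7} = - \frac{5}{7} + \frac{\frac{1}{3 + x} \left(-3 + x\right)}{7} = - \frac{5}{7} + \frac{-3 + x}{7 \left(3 + x\right)}$)
$T{\left(\frac{1}{4 - 1} \right)} \left(-22\right) = \frac{2 \left(-9 - \frac{2}{4 - 1}\right)}{7 \left(3 + \frac{1}{4 - 1}\right)} \left(-22\right) = \frac{2 \left(-9 - \frac{2}{3}\right)}{7 \left(3 + \frac{1}{3}\right)} \left(-22\right) = \frac{2 \left(-9 - \frac{2}{3}\right)}{7 \cdot \frac{10}{3}} \left(-22\right) = \frac{2}{7} \cdot \frac{3}{10} \left(- \frac{29}{3}\right) \left(-22\right) = \left(- \frac{29}{35}\right) \left(-22\right) = \frac{638}{35}$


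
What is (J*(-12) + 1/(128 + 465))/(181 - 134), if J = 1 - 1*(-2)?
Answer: -21347/27871 ≈ -0.76592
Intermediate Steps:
J = 3 (J = 1 + 2 = 3)
(J*(-12) + 1/(128 + 465))/(181 - 134) = (3*(-12) + 1/(128 + 465))/(181 - 134) = (-36 + 1/593)/47 = (-36 + 1/593)*(1/47) = -21347/593*1/47 = -21347/27871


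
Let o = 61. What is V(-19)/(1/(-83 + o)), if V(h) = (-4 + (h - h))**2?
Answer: -352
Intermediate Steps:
V(h) = 16 (V(h) = (-4 + 0)**2 = (-4)**2 = 16)
V(-19)/(1/(-83 + o)) = 16/(1/(-83 + 61)) = 16/(1/(-22)) = 16/(-1/22) = 16*(-22) = -352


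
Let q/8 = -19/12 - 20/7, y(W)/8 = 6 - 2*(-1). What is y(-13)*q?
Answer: -47744/21 ≈ -2273.5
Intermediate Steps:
y(W) = 64 (y(W) = 8*(6 - 2*(-1)) = 8*(6 - (-2)) = 8*(6 - 1*(-2)) = 8*(6 + 2) = 8*8 = 64)
q = -746/21 (q = 8*(-19/12 - 20/7) = 8*(-373/84) = -746/21 ≈ -35.524)
y(-13)*q = 64*(-746/21) = -47744/21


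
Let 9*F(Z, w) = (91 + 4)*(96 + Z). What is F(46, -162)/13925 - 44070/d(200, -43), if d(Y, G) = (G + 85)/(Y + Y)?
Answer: -73640951114/175455 ≈ -4.1971e+5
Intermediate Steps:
F(Z, w) = 3040/3 + 95*Z/9 (F(Z, w) = ((91 + 4)*(96 + Z))/9 = (95*(96 + Z))/9 = (9120 + 95*Z)/9 = 3040/3 + 95*Z/9)
d(Y, G) = (85 + G)/(2*Y) (d(Y, G) = (85 + G)/((2*Y)) = (85 + G)*(1/(2*Y)) = (85 + G)/(2*Y))
F(46, -162)/13925 - 44070/d(200, -43) = (3040/3 + (95/9)*46)/13925 - 44070*400/(85 - 43) = (3040/3 + 4370/9)*(1/13925) - 44070/((½)*(1/200)*42) = (13490/9)*(1/13925) - 44070/21/200 = 2698/25065 - 44070*200/21 = 2698/25065 - 2938000/7 = -73640951114/175455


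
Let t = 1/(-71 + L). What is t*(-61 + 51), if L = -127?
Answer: 5/99 ≈ 0.050505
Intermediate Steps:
t = -1/198 (t = 1/(-71 - 127) = 1/(-198) = -1/198 ≈ -0.0050505)
t*(-61 + 51) = -(-61 + 51)/198 = -1/198*(-10) = 5/99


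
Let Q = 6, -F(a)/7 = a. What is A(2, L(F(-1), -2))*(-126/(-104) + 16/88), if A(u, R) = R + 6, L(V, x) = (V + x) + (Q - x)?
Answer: 15143/572 ≈ 26.474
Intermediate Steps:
F(a) = -7*a
L(V, x) = 6 + V (L(V, x) = (V + x) + (6 - x) = 6 + V)
A(u, R) = 6 + R
A(2, L(F(-1), -2))*(-126/(-104) + 16/88) = (6 + (6 - 7*(-1)))*(-126/(-104) + 16/88) = (6 + (6 + 7))*(-126*(-1/104) + 16*(1/88)) = (6 + 13)*(63/52 + 2/11) = 19*(797/572) = 15143/572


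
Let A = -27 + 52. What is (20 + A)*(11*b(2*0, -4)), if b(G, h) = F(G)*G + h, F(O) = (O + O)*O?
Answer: -1980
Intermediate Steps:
F(O) = 2*O² (F(O) = (2*O)*O = 2*O²)
b(G, h) = h + 2*G³ (b(G, h) = (2*G²)*G + h = 2*G³ + h = h + 2*G³)
A = 25
(20 + A)*(11*b(2*0, -4)) = (20 + 25)*(11*(-4 + 2*(2*0)³)) = 45*(11*(-4 + 2*0³)) = 45*(11*(-4 + 2*0)) = 45*(11*(-4 + 0)) = 45*(11*(-4)) = 45*(-44) = -1980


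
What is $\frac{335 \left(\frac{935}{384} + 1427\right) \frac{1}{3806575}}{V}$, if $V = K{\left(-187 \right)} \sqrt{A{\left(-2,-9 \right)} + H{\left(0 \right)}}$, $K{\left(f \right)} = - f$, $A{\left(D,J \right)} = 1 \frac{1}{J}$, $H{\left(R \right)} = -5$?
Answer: $- \frac{36776501 i \sqrt{46}}{838250448640} \approx - 0.00029756 i$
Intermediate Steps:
$A{\left(D,J \right)} = \frac{1}{J}$
$V = \frac{187 i \sqrt{46}}{3}$ ($V = \left(-1\right) \left(-187\right) \sqrt{\frac{1}{-9} - 5} = 187 \sqrt{- \frac{1}{9} - 5} = 187 \sqrt{- \frac{46}{9}} = 187 \frac{i \sqrt{46}}{3} = \frac{187 i \sqrt{46}}{3} \approx 422.77 i$)
$\frac{335 \left(\frac{935}{384} + 1427\right) \frac{1}{3806575}}{V} = \frac{335 \left(\frac{935}{384} + 1427\right) \frac{1}{3806575}}{\frac{187}{3} i \sqrt{46}} = 335 \left(935 \cdot \frac{1}{384} + 1427\right) \frac{1}{3806575} \left(- \frac{3 i \sqrt{46}}{8602}\right) = 335 \left(\frac{935}{384} + 1427\right) \frac{1}{3806575} \left(- \frac{3 i \sqrt{46}}{8602}\right) = 335 \cdot \frac{548903}{384} \cdot \frac{1}{3806575} \left(- \frac{3 i \sqrt{46}}{8602}\right) = \frac{183882505}{384} \cdot \frac{1}{3806575} \left(- \frac{3 i \sqrt{46}}{8602}\right) = \frac{36776501 \left(- \frac{3 i \sqrt{46}}{8602}\right)}{292344960} = - \frac{36776501 i \sqrt{46}}{838250448640}$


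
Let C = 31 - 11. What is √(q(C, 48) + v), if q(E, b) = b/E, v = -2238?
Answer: 9*I*√690/5 ≈ 47.282*I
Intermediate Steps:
C = 20
√(q(C, 48) + v) = √(48/20 - 2238) = √(48*(1/20) - 2238) = √(12/5 - 2238) = √(-11178/5) = 9*I*√690/5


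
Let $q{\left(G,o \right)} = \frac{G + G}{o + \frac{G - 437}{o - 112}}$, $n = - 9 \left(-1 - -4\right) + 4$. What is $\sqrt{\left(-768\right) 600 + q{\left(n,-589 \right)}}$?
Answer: $\frac{i \sqrt{78380997663707266}}{412429} \approx 678.82 i$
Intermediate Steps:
$n = -23$ ($n = - 9 \left(-1 + 4\right) + 4 = \left(-9\right) 3 + 4 = -27 + 4 = -23$)
$q{\left(G,o \right)} = \frac{2 G}{o + \frac{-437 + G}{-112 + o}}$
$\sqrt{\left(-768\right) 600 + q{\left(n,-589 \right)}} = \sqrt{\left(-768\right) 600 + 2 \left(-23\right) \frac{1}{-437 - 23 + \left(-589\right)^{2} - -65968} \left(-112 - 589\right)} = \sqrt{-460800 + 2 \left(-23\right) \frac{1}{-437 - 23 + 346921 + 65968} \left(-701\right)} = \sqrt{-460800 + 2 \left(-23\right) \frac{1}{412429} \left(-701\right)} = \sqrt{-460800 + \frac{32246}{412429}} = \sqrt{- \frac{190047250954}{412429}} = \frac{i \sqrt{78380997663707266}}{412429}$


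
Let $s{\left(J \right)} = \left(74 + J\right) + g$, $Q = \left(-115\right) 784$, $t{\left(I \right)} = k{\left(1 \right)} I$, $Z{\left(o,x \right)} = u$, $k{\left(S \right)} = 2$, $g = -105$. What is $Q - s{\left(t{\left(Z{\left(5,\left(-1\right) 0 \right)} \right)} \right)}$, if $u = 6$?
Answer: $-90141$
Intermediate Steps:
$Z{\left(o,x \right)} = 6$
$t{\left(I \right)} = 2 I$
$Q = -90160$
$s{\left(J \right)} = -31 + J$ ($s{\left(J \right)} = \left(74 + J\right) - 105 = -31 + J$)
$Q - s{\left(t{\left(Z{\left(5,\left(-1\right) 0 \right)} \right)} \right)} = -90160 - \left(-31 + 2 \cdot 6\right) = -90160 - \left(-31 + 12\right) = -90160 - -19 = -90160 + 19 = -90141$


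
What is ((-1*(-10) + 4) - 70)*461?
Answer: -25816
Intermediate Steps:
((-1*(-10) + 4) - 70)*461 = ((10 + 4) - 70)*461 = (14 - 70)*461 = -56*461 = -25816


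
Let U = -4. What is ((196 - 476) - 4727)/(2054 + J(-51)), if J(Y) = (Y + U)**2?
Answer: -1669/1693 ≈ -0.98582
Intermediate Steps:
J(Y) = (-4 + Y)**2 (J(Y) = (Y - 4)**2 = (-4 + Y)**2)
((196 - 476) - 4727)/(2054 + J(-51)) = ((196 - 476) - 4727)/(2054 + (-4 - 51)**2) = (-280 - 4727)/(2054 + (-55)**2) = -5007/(2054 + 3025) = -5007/5079 = -5007*1/5079 = -1669/1693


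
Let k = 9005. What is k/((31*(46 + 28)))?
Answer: 9005/2294 ≈ 3.9255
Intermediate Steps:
k/((31*(46 + 28))) = 9005/((31*(46 + 28))) = 9005/((31*74)) = 9005/2294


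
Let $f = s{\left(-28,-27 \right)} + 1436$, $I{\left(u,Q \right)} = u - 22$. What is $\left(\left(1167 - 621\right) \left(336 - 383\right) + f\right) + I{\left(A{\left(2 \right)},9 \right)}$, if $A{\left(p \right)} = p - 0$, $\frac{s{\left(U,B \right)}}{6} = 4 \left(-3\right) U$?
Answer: $-22230$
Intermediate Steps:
$s{\left(U,B \right)} = - 72 U$ ($s{\left(U,B \right)} = 6 \cdot 4 \left(-3\right) U = 6 \left(- 12 U\right) = - 72 U$)
$A{\left(p \right)} = p$ ($A{\left(p \right)} = p + 0 = p$)
$I{\left(u,Q \right)} = -22 + u$ ($I{\left(u,Q \right)} = u - 22 = -22 + u$)
$f = 3452$ ($f = \left(-72\right) \left(-28\right) + 1436 = 2016 + 1436 = 3452$)
$\left(\left(1167 - 621\right) \left(336 - 383\right) + f\right) + I{\left(A{\left(2 \right)},9 \right)} = \left(\left(1167 - 621\right) \left(336 - 383\right) + 3452\right) + \left(-22 + 2\right) = \left(546 \left(-47\right) + 3452\right) - 20 = \left(-25662 + 3452\right) - 20 = -22210 - 20 = -22230$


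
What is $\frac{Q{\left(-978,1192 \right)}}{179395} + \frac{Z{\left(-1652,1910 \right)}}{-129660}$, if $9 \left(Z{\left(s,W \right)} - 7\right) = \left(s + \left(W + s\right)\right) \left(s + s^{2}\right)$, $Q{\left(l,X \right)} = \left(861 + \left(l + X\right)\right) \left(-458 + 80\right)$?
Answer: $\frac{27263912291035}{8373728052} \approx 3255.9$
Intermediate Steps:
$Q{\left(l,X \right)} = -325458 - 378 X - 378 l$ ($Q{\left(l,X \right)} = \left(861 + \left(X + l\right)\right) \left(-378\right) = \left(861 + X + l\right) \left(-378\right) = -325458 - 378 X - 378 l$)
$Z{\left(s,W \right)} = 7 + \frac{\left(W + 2 s\right) \left(s + s^{2}\right)}{9}$ ($Z{\left(s,W \right)} = 7 + \frac{\left(s + \left(W + s\right)\right) \left(s + s^{2}\right)}{9} = 7 + \frac{\left(W + 2 s\right) \left(s + s^{2}\right)}{9}$)
$\frac{Q{\left(-978,1192 \right)}}{179395} + \frac{Z{\left(-1652,1910 \right)}}{-129660} = \frac{-325458 - 450576 - -369684}{179395} + \frac{7 + \frac{2 \left(-1652\right)^{2}}{9} + \frac{2 \left(-1652\right)^{3}}{9} + \frac{1}{9} \cdot 1910 \left(-1652\right) + \frac{1}{9} \cdot 1910 \left(-1652\right)^{2}}{-129660} = \left(-325458 - 450576 + 369684\right) \frac{1}{179395} + \left(7 + \frac{2}{9} \cdot 2729104 + \frac{2}{9} \left(-4508479808\right) - \frac{3155320}{9} + \frac{1}{9} \cdot 1910 \cdot 2729104\right) \left(- \frac{1}{129660}\right) = \left(-406350\right) \frac{1}{179395} + \left(7 + \frac{5458208}{9} - \frac{9016959616}{9} - \frac{3155320}{9} + \frac{5212588640}{9}\right) \left(- \frac{1}{129660}\right) = - \frac{81270}{35879} - - \frac{760413605}{233388} = - \frac{81270}{35879} + \frac{760413605}{233388} = \frac{27263912291035}{8373728052}$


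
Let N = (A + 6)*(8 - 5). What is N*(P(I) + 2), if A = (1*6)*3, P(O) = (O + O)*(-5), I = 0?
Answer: 144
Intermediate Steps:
P(O) = -10*O (P(O) = (2*O)*(-5) = -10*O)
A = 18 (A = 6*3 = 18)
N = 72 (N = (18 + 6)*(8 - 5) = 24*3 = 72)
N*(P(I) + 2) = 72*(-10*0 + 2) = 72*(0 + 2) = 72*2 = 144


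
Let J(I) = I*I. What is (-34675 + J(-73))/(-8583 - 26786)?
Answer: 29346/35369 ≈ 0.82971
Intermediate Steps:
J(I) = I²
(-34675 + J(-73))/(-8583 - 26786) = (-34675 + (-73)²)/(-8583 - 26786) = (-34675 + 5329)/(-35369) = -29346*(-1/35369) = 29346/35369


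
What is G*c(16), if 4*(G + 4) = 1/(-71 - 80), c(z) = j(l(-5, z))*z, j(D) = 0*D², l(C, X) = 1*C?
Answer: 0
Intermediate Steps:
l(C, X) = C
j(D) = 0
c(z) = 0 (c(z) = 0*z = 0)
G = -2417/604 (G = -4 + 1/(4*(-71 - 80)) = -4 + (¼)/(-151) = -4 + (¼)*(-1/151) = -4 - 1/604 = -2417/604 ≈ -4.0017)
G*c(16) = -2417/604*0 = 0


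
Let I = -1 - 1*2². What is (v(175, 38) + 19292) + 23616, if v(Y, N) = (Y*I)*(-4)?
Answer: 46408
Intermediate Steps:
I = -5 (I = -1 - 1*4 = -1 - 4 = -5)
v(Y, N) = 20*Y (v(Y, N) = (Y*(-5))*(-4) = -5*Y*(-4) = 20*Y)
(v(175, 38) + 19292) + 23616 = (20*175 + 19292) + 23616 = (3500 + 19292) + 23616 = 22792 + 23616 = 46408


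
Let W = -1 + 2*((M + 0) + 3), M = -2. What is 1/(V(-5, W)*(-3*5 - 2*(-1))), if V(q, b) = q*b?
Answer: 1/65 ≈ 0.015385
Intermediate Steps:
W = 1 (W = -1 + 2*((-2 + 0) + 3) = -1 + 2*(-2 + 3) = -1 + 2*1 = -1 + 2 = 1)
V(q, b) = b*q
1/(V(-5, W)*(-3*5 - 2*(-1))) = 1/((1*(-5))*(-3*5 - 2*(-1))) = 1/(-5*(-15 + 2)) = 1/(-5*(-13)) = 1/65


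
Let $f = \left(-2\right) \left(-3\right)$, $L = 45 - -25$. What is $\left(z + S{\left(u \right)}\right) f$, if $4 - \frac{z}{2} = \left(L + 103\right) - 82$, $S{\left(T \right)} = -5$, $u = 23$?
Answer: $-1074$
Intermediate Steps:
$L = 70$ ($L = 45 + 25 = 70$)
$f = 6$
$z = -174$ ($z = 8 - 2 \left(\left(70 + 103\right) - 82\right) = 8 - 2 \left(173 - 82\right) = 8 - 182 = -174$)
$\left(z + S{\left(u \right)}\right) f = \left(-174 - 5\right) 6 = \left(-179\right) 6 = -1074$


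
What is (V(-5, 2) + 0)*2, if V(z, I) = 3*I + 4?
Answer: 20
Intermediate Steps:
V(z, I) = 4 + 3*I
(V(-5, 2) + 0)*2 = ((4 + 3*2) + 0)*2 = ((4 + 6) + 0)*2 = (10 + 0)*2 = 10*2 = 20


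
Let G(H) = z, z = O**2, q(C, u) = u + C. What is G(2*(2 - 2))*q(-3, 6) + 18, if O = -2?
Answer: 30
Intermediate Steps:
q(C, u) = C + u
z = 4 (z = (-2)**2 = 4)
G(H) = 4
G(2*(2 - 2))*q(-3, 6) + 18 = 4*(-3 + 6) + 18 = 4*3 + 18 = 12 + 18 = 30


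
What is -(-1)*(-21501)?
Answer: -21501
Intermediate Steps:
-(-1)*(-21501) = -1*21501 = -21501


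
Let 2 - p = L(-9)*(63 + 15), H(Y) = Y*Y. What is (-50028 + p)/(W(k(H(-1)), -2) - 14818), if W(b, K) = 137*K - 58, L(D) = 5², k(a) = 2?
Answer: 25988/7575 ≈ 3.4308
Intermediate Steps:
H(Y) = Y²
L(D) = 25
W(b, K) = -58 + 137*K
p = -1948 (p = 2 - 25*(63 + 15) = 2 - 25*78 = 2 - 1*1950 = 2 - 1950 = -1948)
(-50028 + p)/(W(k(H(-1)), -2) - 14818) = (-50028 - 1948)/((-58 + 137*(-2)) - 14818) = -51976/((-58 - 274) - 14818) = -51976/(-332 - 14818) = -51976/(-15150) = -51976*(-1/15150) = 25988/7575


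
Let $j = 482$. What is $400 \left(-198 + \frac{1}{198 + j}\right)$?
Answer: $- \frac{1346390}{17} \approx -79199.0$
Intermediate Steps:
$400 \left(-198 + \frac{1}{198 + j}\right) = 400 \left(-198 + \frac{1}{198 + 482}\right) = 400 \left(-198 + \frac{1}{680}\right) = 400 \left(- \frac{134639}{680}\right) = - \frac{1346390}{17}$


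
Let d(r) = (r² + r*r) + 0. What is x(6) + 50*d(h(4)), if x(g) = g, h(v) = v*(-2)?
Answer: 6406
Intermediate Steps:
h(v) = -2*v
d(r) = 2*r² (d(r) = (r² + r²) + 0 = 2*r² + 0 = 2*r²)
x(6) + 50*d(h(4)) = 6 + 50*(2*(-2*4)²) = 6 + 50*(2*(-8)²) = 6 + 50*(2*64) = 6 + 50*128 = 6 + 6400 = 6406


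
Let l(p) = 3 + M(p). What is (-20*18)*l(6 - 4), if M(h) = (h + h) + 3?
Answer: -3600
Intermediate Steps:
M(h) = 3 + 2*h (M(h) = 2*h + 3 = 3 + 2*h)
l(p) = 6 + 2*p (l(p) = 3 + (3 + 2*p) = 6 + 2*p)
(-20*18)*l(6 - 4) = (-20*18)*(6 + 2*(6 - 4)) = -360*(6 + 2*2) = -360*(6 + 4) = -360*10 = -3600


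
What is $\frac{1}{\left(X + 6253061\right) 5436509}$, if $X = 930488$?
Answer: $\frac{1}{39053428790441} \approx 2.5606 \cdot 10^{-14}$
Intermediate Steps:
$\frac{1}{\left(X + 6253061\right) 5436509} = \frac{1}{\left(930488 + 6253061\right) 5436509} = \frac{1}{7183549} \cdot \frac{1}{5436509} = \frac{1}{39053428790441}$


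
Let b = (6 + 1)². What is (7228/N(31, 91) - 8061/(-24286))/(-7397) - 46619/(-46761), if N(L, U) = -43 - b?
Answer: 14974144626161/14862089873202 ≈ 1.0075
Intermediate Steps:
b = 49 (b = 7² = 49)
N(L, U) = -92 (N(L, U) = -43 - 1*49 = -43 - 49 = -92)
(7228/N(31, 91) - 8061/(-24286))/(-7397) - 46619/(-46761) = (7228/(-92) - 8061/(-24286))/(-7397) - 46619/(-46761) = (7228*(-1/92) - 8061*(-1/24286))*(-1/7397) - 46619*(-1/46761) = (-1807/23 + 8061/24286)*(-1/7397) + 46619/46761 = -43699399/558578*(-1/7397) + 46619/46761 = 43699399/4131801466 + 46619/46761 = 14974144626161/14862089873202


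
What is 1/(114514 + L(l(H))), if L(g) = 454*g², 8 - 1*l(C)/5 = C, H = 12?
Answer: 1/296114 ≈ 3.3771e-6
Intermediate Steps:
l(C) = 40 - 5*C
1/(114514 + L(l(H))) = 1/(114514 + 454*(40 - 5*12)²) = 1/(114514 + 454*(40 - 60)²) = 1/(114514 + 454*(-20)²) = 1/(114514 + 454*400) = 1/(114514 + 181600) = 1/296114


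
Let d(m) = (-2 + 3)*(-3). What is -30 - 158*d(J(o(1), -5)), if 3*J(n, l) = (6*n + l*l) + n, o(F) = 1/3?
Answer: 444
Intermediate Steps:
o(F) = ⅓
J(n, l) = l²/3 + 7*n/3 (J(n, l) = ((6*n + l*l) + n)/3 = ((6*n + l²) + n)/3 = ((l² + 6*n) + n)/3 = (l² + 7*n)/3 = l²/3 + 7*n/3)
d(m) = -3 (d(m) = 1*(-3) = -3)
-30 - 158*d(J(o(1), -5)) = -30 - 158*(-3) = -30 + 474 = 444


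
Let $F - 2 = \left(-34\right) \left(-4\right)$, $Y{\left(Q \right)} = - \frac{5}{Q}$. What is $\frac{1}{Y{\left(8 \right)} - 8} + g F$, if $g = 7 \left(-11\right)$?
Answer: $- \frac{733202}{69} \approx -10626.0$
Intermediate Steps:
$F = 138$ ($F = 2 - -136 = 2 + 136 = 138$)
$g = -77$
$\frac{1}{Y{\left(8 \right)} - 8} + g F = \frac{1}{- \frac{5}{8} - 8} - 10626 = \frac{1}{- \frac{69}{8}} - 10626 = - \frac{8}{69} - 10626 = - \frac{733202}{69}$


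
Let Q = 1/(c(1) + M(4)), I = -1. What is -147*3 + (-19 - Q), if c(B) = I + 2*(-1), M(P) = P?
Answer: -461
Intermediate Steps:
c(B) = -3 (c(B) = -1 + 2*(-1) = -1 - 2 = -3)
Q = 1 (Q = 1/(-3 + 4) = 1/1 = 1)
-147*3 + (-19 - Q) = -147*3 + (-19 - 1*1) = -441 + (-19 - 1) = -441 - 20 = -461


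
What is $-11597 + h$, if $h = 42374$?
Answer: $30777$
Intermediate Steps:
$-11597 + h = -11597 + 42374 = 30777$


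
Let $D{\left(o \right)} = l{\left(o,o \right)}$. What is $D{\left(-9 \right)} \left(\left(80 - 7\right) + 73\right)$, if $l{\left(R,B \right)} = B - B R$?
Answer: $-13140$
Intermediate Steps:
$l{\left(R,B \right)} = B - B R$
$D{\left(o \right)} = o \left(1 - o\right)$
$D{\left(-9 \right)} \left(\left(80 - 7\right) + 73\right) = - 9 \left(1 - -9\right) \left(\left(80 - 7\right) + 73\right) = - 9 \left(1 + 9\right) \left(73 + 73\right) = \left(-9\right) 10 \cdot 146 = \left(-90\right) 146 = -13140$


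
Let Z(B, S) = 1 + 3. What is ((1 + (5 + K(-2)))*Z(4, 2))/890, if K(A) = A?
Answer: 8/445 ≈ 0.017978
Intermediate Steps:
Z(B, S) = 4
((1 + (5 + K(-2)))*Z(4, 2))/890 = ((1 + (5 - 2))*4)/890 = ((1 + 3)*4)*(1/890) = (4*4)*(1/890) = 16*(1/890) = 8/445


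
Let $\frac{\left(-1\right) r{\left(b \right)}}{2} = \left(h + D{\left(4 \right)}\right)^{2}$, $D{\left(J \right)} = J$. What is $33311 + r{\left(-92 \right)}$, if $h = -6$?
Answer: $33303$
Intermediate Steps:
$r{\left(b \right)} = -8$ ($r{\left(b \right)} = - 2 \left(-6 + 4\right)^{2} = - 2 \left(-2\right)^{2} = \left(-2\right) 4 = -8$)
$33311 + r{\left(-92 \right)} = 33311 - 8 = 33303$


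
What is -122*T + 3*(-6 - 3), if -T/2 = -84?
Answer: -20523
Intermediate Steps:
T = 168 (T = -2*(-84) = 168)
-122*T + 3*(-6 - 3) = -122*168 + 3*(-6 - 3) = -20496 + 3*(-9) = -20496 - 27 = -20523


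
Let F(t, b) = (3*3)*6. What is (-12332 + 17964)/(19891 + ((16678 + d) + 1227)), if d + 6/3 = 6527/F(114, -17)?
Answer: 304128/2047403 ≈ 0.14854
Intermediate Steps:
F(t, b) = 54 (F(t, b) = 9*6 = 54)
d = 6419/54 (d = -2 + 6527/54 = 6419/54 ≈ 118.87)
(-12332 + 17964)/(19891 + ((16678 + d) + 1227)) = (-12332 + 17964)/(19891 + ((16678 + 6419/54) + 1227)) = 5632/(19891 + (907031/54 + 1227)) = 5632/(19891 + 973289/54) = 5632/(2047403/54) = 5632*(54/2047403) = 304128/2047403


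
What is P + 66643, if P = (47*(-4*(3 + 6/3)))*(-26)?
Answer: 91083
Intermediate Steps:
P = 24440 (P = (47*(-4*(3 + 6*(⅓))))*(-26) = (47*(-4*(3 + 2)))*(-26) = (47*(-4*5))*(-26) = (47*(-20))*(-26) = -940*(-26) = 24440)
P + 66643 = 24440 + 66643 = 91083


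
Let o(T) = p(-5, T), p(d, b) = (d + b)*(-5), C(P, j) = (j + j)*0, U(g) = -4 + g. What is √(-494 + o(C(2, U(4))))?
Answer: I*√469 ≈ 21.656*I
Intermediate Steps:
C(P, j) = 0 (C(P, j) = (2*j)*0 = 0)
p(d, b) = -5*b - 5*d (p(d, b) = (b + d)*(-5) = -5*b - 5*d)
o(T) = 25 - 5*T (o(T) = -5*T - 5*(-5) = -5*T + 25 = 25 - 5*T)
√(-494 + o(C(2, U(4)))) = √(-494 + (25 - 5*0)) = √(-494 + (25 + 0)) = √(-494 + 25) = √(-469) = I*√469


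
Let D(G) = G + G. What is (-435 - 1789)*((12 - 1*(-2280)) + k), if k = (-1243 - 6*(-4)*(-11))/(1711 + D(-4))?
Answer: -8677534256/1703 ≈ -5.0954e+6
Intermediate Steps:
D(G) = 2*G
k = -1507/1703 (k = (-1243 - 6*(-4)*(-11))/(1711 + 2*(-4)) = (-1243 + 24*(-11))/(1711 - 8) = (-1243 - 264)/1703 = -1507*1/1703 = -1507/1703 ≈ -0.88491)
(-435 - 1789)*((12 - 1*(-2280)) + k) = (-435 - 1789)*((12 - 1*(-2280)) - 1507/1703) = -2224*((12 + 2280) - 1507/1703) = -2224*(2292 - 1507/1703) = -2224*3901769/1703 = -8677534256/1703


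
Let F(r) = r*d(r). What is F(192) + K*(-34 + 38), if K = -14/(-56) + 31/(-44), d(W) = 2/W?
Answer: 2/11 ≈ 0.18182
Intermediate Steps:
K = -5/11 (K = -14*(-1/56) + 31*(-1/44) = ¼ - 31/44 = -5/11 ≈ -0.45455)
F(r) = 2 (F(r) = r*(2/r) = 2)
F(192) + K*(-34 + 38) = 2 - 5*(-34 + 38)/11 = 2 - 5/11*4 = 2 - 20/11 = 2/11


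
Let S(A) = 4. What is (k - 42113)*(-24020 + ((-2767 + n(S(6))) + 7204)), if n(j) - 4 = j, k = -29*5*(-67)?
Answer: 634190850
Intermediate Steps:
k = 9715 (k = -145*(-67) = 9715)
n(j) = 4 + j
(k - 42113)*(-24020 + ((-2767 + n(S(6))) + 7204)) = (9715 - 42113)*(-24020 + ((-2767 + (4 + 4)) + 7204)) = -32398*(-24020 + ((-2767 + 8) + 7204)) = -32398*(-24020 + (-2759 + 7204)) = -32398*(-24020 + 4445) = -32398*(-19575) = 634190850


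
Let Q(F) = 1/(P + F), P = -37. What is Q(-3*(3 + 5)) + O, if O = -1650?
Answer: -100651/61 ≈ -1650.0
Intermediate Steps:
Q(F) = 1/(-37 + F)
Q(-3*(3 + 5)) + O = 1/(-37 - 3*(3 + 5)) - 1650 = 1/(-37 - 3*8) - 1650 = 1/(-37 - 24) - 1650 = 1/(-61) - 1650 = -1/61 - 1650 = -100651/61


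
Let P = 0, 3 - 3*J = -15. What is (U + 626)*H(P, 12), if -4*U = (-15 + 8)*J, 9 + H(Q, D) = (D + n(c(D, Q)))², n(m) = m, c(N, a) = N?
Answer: 721791/2 ≈ 3.6090e+5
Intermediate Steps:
J = 6 (J = 1 - ⅓*(-15) = 1 + 5 = 6)
H(Q, D) = -9 + 4*D² (H(Q, D) = -9 + (D + D)² = -9 + (2*D)² = -9 + 4*D²)
U = 21/2 (U = -(-15 + 8)*6/4 = -(-7)*6/4 = -¼*(-42) = 21/2 ≈ 10.500)
(U + 626)*H(P, 12) = (21/2 + 626)*(-9 + 4*12²) = 1273*(-9 + 4*144)/2 = 1273*(-9 + 576)/2 = (1273/2)*567 = 721791/2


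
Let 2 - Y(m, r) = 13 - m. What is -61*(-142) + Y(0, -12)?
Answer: 8651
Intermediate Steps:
Y(m, r) = -11 + m (Y(m, r) = 2 - (13 - m) = 2 + (-13 + m) = -11 + m)
-61*(-142) + Y(0, -12) = -61*(-142) + (-11 + 0) = 8662 - 11 = 8651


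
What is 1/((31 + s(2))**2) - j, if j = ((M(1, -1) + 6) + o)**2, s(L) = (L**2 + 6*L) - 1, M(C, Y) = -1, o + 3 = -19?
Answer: -611523/2116 ≈ -289.00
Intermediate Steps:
o = -22 (o = -3 - 19 = -22)
s(L) = -1 + L**2 + 6*L
j = 289 (j = ((-1 + 6) - 22)**2 = (5 - 22)**2 = (-17)**2 = 289)
1/((31 + s(2))**2) - j = 1/((31 + (-1 + 2**2 + 6*2))**2) - 1*289 = 1/((31 + (-1 + 4 + 12))**2) - 289 = 1/((31 + 15)**2) - 289 = 1/(46**2) - 289 = 1/2116 - 289 = -611523/2116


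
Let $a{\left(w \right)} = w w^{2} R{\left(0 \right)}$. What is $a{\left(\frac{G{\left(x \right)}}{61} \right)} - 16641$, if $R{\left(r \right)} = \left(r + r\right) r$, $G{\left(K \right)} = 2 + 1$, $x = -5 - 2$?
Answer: $-16641$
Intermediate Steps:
$x = -7$
$G{\left(K \right)} = 3$
$R{\left(r \right)} = 2 r^{2}$ ($R{\left(r \right)} = 2 r r = 2 r^{2}$)
$a{\left(w \right)} = 0$ ($a{\left(w \right)} = w w^{2} \cdot 2 \cdot 0^{2} = w^{3} \cdot 2 \cdot 0 = w^{3} \cdot 0 = 0$)
$a{\left(\frac{G{\left(x \right)}}{61} \right)} - 16641 = 0 - 16641 = -16641$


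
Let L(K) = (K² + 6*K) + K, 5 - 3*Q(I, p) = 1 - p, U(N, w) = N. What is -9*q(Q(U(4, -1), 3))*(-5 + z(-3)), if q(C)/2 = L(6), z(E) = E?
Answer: 11232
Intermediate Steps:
Q(I, p) = 4/3 + p/3 (Q(I, p) = 5/3 - (1 - p)/3 = 5/3 + (-⅓ + p/3) = 4/3 + p/3)
L(K) = K² + 7*K
q(C) = 156 (q(C) = 2*(6*(7 + 6)) = 2*(6*13) = 2*78 = 156)
-9*q(Q(U(4, -1), 3))*(-5 + z(-3)) = -1404*(-5 - 3) = -1404*(-8) = -9*(-1248) = 11232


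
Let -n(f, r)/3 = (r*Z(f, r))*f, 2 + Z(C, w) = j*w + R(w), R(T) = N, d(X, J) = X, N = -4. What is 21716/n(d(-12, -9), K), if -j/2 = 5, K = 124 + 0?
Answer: -61/15624 ≈ -0.0039042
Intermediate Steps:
K = 124
j = -10 (j = -2*5 = -10)
R(T) = -4
Z(C, w) = -6 - 10*w (Z(C, w) = -2 + (-10*w - 4) = -2 + (-4 - 10*w) = -6 - 10*w)
n(f, r) = -3*f*r*(-6 - 10*r) (n(f, r) = -3*r*(-6 - 10*r)*f = -3*f*r*(-6 - 10*r))
21716/n(d(-12, -9), K) = 21716/((6*(-12)*124*(3 + 5*124))) = 21716/((6*(-12)*124*(3 + 620))) = 21716/((6*(-12)*124*623)) = 21716/(-5562144) = 21716*(-1/5562144) = -61/15624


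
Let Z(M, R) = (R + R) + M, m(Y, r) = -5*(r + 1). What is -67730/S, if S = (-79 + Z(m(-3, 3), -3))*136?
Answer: 6773/1428 ≈ 4.7430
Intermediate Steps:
m(Y, r) = -5 - 5*r (m(Y, r) = -5*(1 + r) = -5 - 5*r)
Z(M, R) = M + 2*R (Z(M, R) = 2*R + M = M + 2*R)
S = -14280 (S = (-79 + ((-5 - 5*3) + 2*(-3)))*136 = (-79 + ((-5 - 15) - 6))*136 = (-79 + (-20 - 6))*136 = (-79 - 26)*136 = -105*136 = -14280)
-67730/S = -67730/(-14280) = -67730*(-1/14280) = 6773/1428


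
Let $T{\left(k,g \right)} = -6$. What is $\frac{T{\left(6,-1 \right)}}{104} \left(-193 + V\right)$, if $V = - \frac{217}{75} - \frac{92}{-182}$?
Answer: $\frac{666761}{59150} \approx 11.272$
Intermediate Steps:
$V = - \frac{16297}{6825}$ ($V = \left(-217\right) \frac{1}{75} - - \frac{46}{91} = - \frac{217}{75} + \frac{46}{91} = - \frac{16297}{6825} \approx -2.3878$)
$\frac{T{\left(6,-1 \right)}}{104} \left(-193 + V\right) = - \frac{6}{104} \left(-193 - \frac{16297}{6825}\right) = \left(-6\right) \frac{1}{104} \left(- \frac{1333522}{6825}\right) = \left(- \frac{3}{52}\right) \left(- \frac{1333522}{6825}\right) = \frac{666761}{59150}$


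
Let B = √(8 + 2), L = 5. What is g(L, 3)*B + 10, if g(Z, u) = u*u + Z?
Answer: 10 + 14*√10 ≈ 54.272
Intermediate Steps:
g(Z, u) = Z + u² (g(Z, u) = u² + Z = Z + u²)
B = √10 ≈ 3.1623
g(L, 3)*B + 10 = (5 + 3²)*√10 + 10 = (5 + 9)*√10 + 10 = 14*√10 + 10 = 10 + 14*√10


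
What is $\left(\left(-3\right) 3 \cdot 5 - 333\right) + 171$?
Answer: $-207$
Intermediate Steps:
$\left(\left(-3\right) 3 \cdot 5 - 333\right) + 171 = \left(\left(-9\right) 5 - 333\right) + 171 = \left(-45 - 333\right) + 171 = -378 + 171 = -207$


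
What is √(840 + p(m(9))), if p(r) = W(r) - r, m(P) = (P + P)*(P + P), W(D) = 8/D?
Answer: √41798/9 ≈ 22.716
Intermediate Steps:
m(P) = 4*P² (m(P) = (2*P)*(2*P) = 4*P²)
p(r) = -r + 8/r (p(r) = 8/r - r = -r + 8/r)
√(840 + p(m(9))) = √(840 + (-4*9² + 8/((4*9²)))) = √(840 + (-4*81 + 8/((4*81)))) = √(840 + (-1*324 + 8/324)) = √(840 + (-324 + 8*(1/324))) = √(840 + (-324 + 2/81)) = √(840 - 26242/81) = √(41798/81) = √41798/9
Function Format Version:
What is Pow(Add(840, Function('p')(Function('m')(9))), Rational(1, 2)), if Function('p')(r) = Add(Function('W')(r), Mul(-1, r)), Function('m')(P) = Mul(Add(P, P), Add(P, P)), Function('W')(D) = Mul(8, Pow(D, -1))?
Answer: Mul(Rational(1, 9), Pow(41798, Rational(1, 2))) ≈ 22.716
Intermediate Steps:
Function('m')(P) = Mul(4, Pow(P, 2)) (Function('m')(P) = Mul(Mul(2, P), Mul(2, P)) = Mul(4, Pow(P, 2)))
Function('p')(r) = Add(Mul(-1, r), Mul(8, Pow(r, -1))) (Function('p')(r) = Add(Mul(8, Pow(r, -1)), Mul(-1, r)) = Add(Mul(-1, r), Mul(8, Pow(r, -1))))
Pow(Add(840, Function('p')(Function('m')(9))), Rational(1, 2)) = Pow(Add(840, Add(Mul(-1, Mul(4, Pow(9, 2))), Mul(8, Pow(Mul(4, Pow(9, 2)), -1)))), Rational(1, 2)) = Pow(Add(840, Add(Mul(-1, Mul(4, 81)), Mul(8, Pow(Mul(4, 81), -1)))), Rational(1, 2)) = Pow(Add(840, Add(Mul(-1, 324), Mul(8, Pow(324, -1)))), Rational(1, 2)) = Pow(Add(840, Add(-324, Mul(8, Rational(1, 324)))), Rational(1, 2)) = Pow(Add(840, Add(-324, Rational(2, 81))), Rational(1, 2)) = Pow(Add(840, Rational(-26242, 81)), Rational(1, 2)) = Pow(Rational(41798, 81), Rational(1, 2)) = Mul(Rational(1, 9), Pow(41798, Rational(1, 2)))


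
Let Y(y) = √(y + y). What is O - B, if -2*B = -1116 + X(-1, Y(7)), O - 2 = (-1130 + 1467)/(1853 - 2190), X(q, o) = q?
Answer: -1115/2 ≈ -557.50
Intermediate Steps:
Y(y) = √2*√y (Y(y) = √(2*y) = √2*√y)
O = 1 (O = 2 + (-1130 + 1467)/(1853 - 2190) = 2 + 337/(-337) = 2 + 337*(-1/337) = 2 - 1 = 1)
B = 1117/2 (B = -(-1116 - 1)/2 = -½*(-1117) = 1117/2 ≈ 558.50)
O - B = 1 - 1*1117/2 = 1 - 1117/2 = -1115/2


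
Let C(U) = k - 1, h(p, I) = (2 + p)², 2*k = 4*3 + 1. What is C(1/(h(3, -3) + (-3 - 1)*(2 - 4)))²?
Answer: 121/4 ≈ 30.250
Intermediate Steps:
k = 13/2 (k = (4*3 + 1)/2 = (12 + 1)/2 = (½)*13 = 13/2 ≈ 6.5000)
C(U) = 11/2 (C(U) = 13/2 - 1 = 11/2)
C(1/(h(3, -3) + (-3 - 1)*(2 - 4)))² = (11/2)² = 121/4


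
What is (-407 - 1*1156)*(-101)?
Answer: 157863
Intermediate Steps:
(-407 - 1*1156)*(-101) = (-407 - 1156)*(-101) = -1563*(-101) = 157863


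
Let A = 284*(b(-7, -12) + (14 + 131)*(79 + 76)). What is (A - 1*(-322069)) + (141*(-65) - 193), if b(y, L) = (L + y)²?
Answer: 6798135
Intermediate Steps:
A = 6485424 (A = 284*((-12 - 7)² + (14 + 131)*(79 + 76)) = 284*((-19)² + 145*155) = 284*(361 + 22475) = 284*22836 = 6485424)
(A - 1*(-322069)) + (141*(-65) - 193) = (6485424 - 1*(-322069)) + (141*(-65) - 193) = (6485424 + 322069) + (-9165 - 193) = 6807493 - 9358 = 6798135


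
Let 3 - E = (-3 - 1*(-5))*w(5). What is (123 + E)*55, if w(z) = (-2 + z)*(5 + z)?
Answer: 3630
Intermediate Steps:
E = -57 (E = 3 - (-3 - 1*(-5))*(-10 + 5² + 3*5) = 3 - (-3 + 5)*(-10 + 25 + 15) = 3 - 2*30 = 3 - 1*60 = 3 - 60 = -57)
(123 + E)*55 = (123 - 57)*55 = 66*55 = 3630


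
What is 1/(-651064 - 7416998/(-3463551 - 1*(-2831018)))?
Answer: -632533/411812048114 ≈ -1.5360e-6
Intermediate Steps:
1/(-651064 - 7416998/(-3463551 - 1*(-2831018))) = 1/(-651064 - 7416998/(-3463551 + 2831018)) = 1/(-651064 - 7416998/(-632533)) = 1/(-651064 - 7416998*(-1/632533)) = 1/(-651064 + 7416998/632533) = 1/(-411812048114/632533) = -632533/411812048114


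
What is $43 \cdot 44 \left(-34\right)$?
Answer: $-64328$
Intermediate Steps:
$43 \cdot 44 \left(-34\right) = 1892 \left(-34\right) = -64328$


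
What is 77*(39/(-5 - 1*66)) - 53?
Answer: -6766/71 ≈ -95.296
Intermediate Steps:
77*(39/(-5 - 1*66)) - 53 = 77*(39/(-5 - 66)) - 53 = 77*(39/(-71)) - 53 = 77*(39*(-1/71)) - 53 = 77*(-39/71) - 53 = -3003/71 - 53 = -6766/71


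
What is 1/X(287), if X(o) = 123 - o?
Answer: -1/164 ≈ -0.0060976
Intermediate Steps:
1/X(287) = 1/(123 - 1*287) = 1/(123 - 287) = 1/(-164) = -1/164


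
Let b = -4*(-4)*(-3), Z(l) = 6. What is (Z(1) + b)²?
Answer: 1764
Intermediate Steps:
b = -48 (b = 16*(-3) = -48)
(Z(1) + b)² = (6 - 48)² = (-42)² = 1764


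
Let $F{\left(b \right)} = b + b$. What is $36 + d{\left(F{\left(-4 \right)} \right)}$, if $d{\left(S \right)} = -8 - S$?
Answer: $36$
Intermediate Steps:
$F{\left(b \right)} = 2 b$
$36 + d{\left(F{\left(-4 \right)} \right)} = 36 - \left(8 + 2 \left(-4\right)\right) = 36 - 0 = 36 + \left(-8 + 8\right) = 36 + 0 = 36$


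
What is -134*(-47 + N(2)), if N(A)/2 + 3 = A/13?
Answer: 91790/13 ≈ 7060.8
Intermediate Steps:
N(A) = -6 + 2*A/13 (N(A) = -6 + 2*(A/13) = -6 + 2*A/13)
-134*(-47 + N(2)) = -134*(-47 + (-6 + (2/13)*2)) = -134*(-47 + (-6 + 4/13)) = -134*(-47 - 74/13) = -134*(-685/13) = 91790/13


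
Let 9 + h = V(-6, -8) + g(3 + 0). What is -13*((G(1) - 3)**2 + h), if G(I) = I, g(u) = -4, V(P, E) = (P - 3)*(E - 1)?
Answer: -936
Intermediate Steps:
V(P, E) = (-1 + E)*(-3 + P) (V(P, E) = (-3 + P)*(-1 + E) = (-1 + E)*(-3 + P))
h = 68 (h = -9 + ((3 - 1*(-6) - 3*(-8) - 8*(-6)) - 4) = -9 + ((3 + 6 + 24 + 48) - 4) = -9 + (81 - 4) = -9 + 77 = 68)
-13*((G(1) - 3)**2 + h) = -13*((1 - 3)**2 + 68) = -13*((-2)**2 + 68) = -13*(4 + 68) = -13*72 = -936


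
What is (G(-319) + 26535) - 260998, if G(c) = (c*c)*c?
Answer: -32696222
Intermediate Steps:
G(c) = c³ (G(c) = c²*c = c³)
(G(-319) + 26535) - 260998 = ((-319)³ + 26535) - 260998 = (-32461759 + 26535) - 260998 = -32435224 - 260998 = -32696222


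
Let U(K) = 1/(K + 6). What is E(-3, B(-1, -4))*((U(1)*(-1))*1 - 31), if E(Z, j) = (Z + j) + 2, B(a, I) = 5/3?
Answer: -436/21 ≈ -20.762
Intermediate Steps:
B(a, I) = 5/3 (B(a, I) = 5*(⅓) = 5/3)
E(Z, j) = 2 + Z + j
U(K) = 1/(6 + K)
E(-3, B(-1, -4))*((U(1)*(-1))*1 - 31) = (2 - 3 + 5/3)*((-1/(6 + 1))*1 - 31) = 2*((-1/7)*1 - 31)/3 = 2*(((⅐)*(-1))*1 - 31)/3 = 2*(-⅐*1 - 31)/3 = 2*(-⅐ - 31)/3 = (⅔)*(-218/7) = -436/21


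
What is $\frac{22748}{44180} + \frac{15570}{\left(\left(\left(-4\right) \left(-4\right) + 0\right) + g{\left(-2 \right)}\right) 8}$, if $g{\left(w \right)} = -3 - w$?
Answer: $\frac{122449}{940} \approx 130.26$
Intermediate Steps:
$\frac{22748}{44180} + \frac{15570}{\left(\left(\left(-4\right) \left(-4\right) + 0\right) + g{\left(-2 \right)}\right) 8} = \frac{22748}{44180} + \frac{15570}{\left(\left(\left(-4\right) \left(-4\right) + 0\right) - 1\right) 8} = 22748 \cdot \frac{1}{44180} + \frac{15570}{\left(\left(16 + 0\right) + \left(-3 + 2\right)\right) 8} = \frac{121}{235} + \frac{15570}{\left(16 - 1\right) 8} = \frac{121}{235} + \frac{15570}{15 \cdot 8} = \frac{121}{235} + \frac{15570}{120} = \frac{121}{235} + 15570 \cdot \frac{1}{120} = \frac{121}{235} + \frac{519}{4} = \frac{122449}{940}$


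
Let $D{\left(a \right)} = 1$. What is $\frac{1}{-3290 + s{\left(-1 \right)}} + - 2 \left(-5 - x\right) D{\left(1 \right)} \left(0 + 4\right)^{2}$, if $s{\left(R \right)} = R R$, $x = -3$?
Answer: $\frac{210495}{3289} \approx 64.0$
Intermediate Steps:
$s{\left(R \right)} = R^{2}$
$\frac{1}{-3290 + s{\left(-1 \right)}} + - 2 \left(-5 - x\right) D{\left(1 \right)} \left(0 + 4\right)^{2} = \frac{1}{-3290 + \left(-1\right)^{2}} + - 2 \left(-5 - -3\right) 1 \left(0 + 4\right)^{2} = \frac{1}{-3290 + 1} + - 2 \left(-5 + 3\right) 1 \cdot 4^{2} = \frac{1}{-3289} + \left(-2\right) \left(-2\right) 1 \cdot 16 = - \frac{1}{3289} + 4 \cdot 1 \cdot 16 = - \frac{1}{3289} + 4 \cdot 16 = - \frac{1}{3289} + 64 = \frac{210495}{3289}$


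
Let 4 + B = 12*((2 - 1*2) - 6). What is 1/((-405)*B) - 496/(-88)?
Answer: 1908371/338580 ≈ 5.6364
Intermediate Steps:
B = -76 (B = -4 + 12*((2 - 1*2) - 6) = -4 + 12*((2 - 2) - 6) = -4 + 12*(0 - 6) = -4 + 12*(-6) = -4 - 72 = -76)
1/((-405)*B) - 496/(-88) = 1/(-405*(-76)) - 496/(-88) = -1/405*(-1/76) - 496*(-1/88) = 1/30780 + 62/11 = 1908371/338580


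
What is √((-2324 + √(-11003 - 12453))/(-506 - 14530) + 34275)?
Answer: √(484310710254 - 3759*I*√1466)/3759 ≈ 185.14 - 2.7509e-5*I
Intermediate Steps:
√((-2324 + √(-11003 - 12453))/(-506 - 14530) + 34275) = √((-2324 + √(-23456))/(-15036) + 34275) = √((-2324 + 4*I*√1466)*(-1/15036) + 34275) = √((83/537 - I*√1466/3759) + 34275) = √(18405758/537 - I*√1466/3759)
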